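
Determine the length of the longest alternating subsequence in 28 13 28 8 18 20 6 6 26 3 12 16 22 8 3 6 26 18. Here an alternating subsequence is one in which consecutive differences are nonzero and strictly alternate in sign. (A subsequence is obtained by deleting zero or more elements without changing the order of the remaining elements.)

12

A longest alternating subsequence is 28, 13, 28, 8, 18, 6, 26, 3, 12, 8, 26, 18 (positions 1,2,3,4,5,7,9,10,11,14,17,18); its 11 consecutive differences strictly alternate in sign, and length 12 is optimal.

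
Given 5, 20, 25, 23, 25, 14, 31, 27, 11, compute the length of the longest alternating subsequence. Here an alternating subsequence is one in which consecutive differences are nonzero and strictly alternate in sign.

7

Track the best alternating length ending on an up-step vs a down-step at each position: up/down = 1/1, 2/1, 2/1, 2/3, 4/1, 2/5, 6/1, 6/7, 2/7.
The maximum over both is 7; one such subsequence is 5, 25, 23, 25, 14, 31, 27.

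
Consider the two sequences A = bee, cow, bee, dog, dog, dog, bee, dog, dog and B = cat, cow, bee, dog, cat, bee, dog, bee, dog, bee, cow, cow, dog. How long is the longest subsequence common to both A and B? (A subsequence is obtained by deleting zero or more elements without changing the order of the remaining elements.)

Backtracking the LCS table gives one alignment: cow (A2,B2) → bee (A3,B3) → dog (A4,B4) → dog (A5,B7) → dog (A6,B9) → bee (A7,B10) → dog (A9,B13).
So the longest common subsequence has length 7.

7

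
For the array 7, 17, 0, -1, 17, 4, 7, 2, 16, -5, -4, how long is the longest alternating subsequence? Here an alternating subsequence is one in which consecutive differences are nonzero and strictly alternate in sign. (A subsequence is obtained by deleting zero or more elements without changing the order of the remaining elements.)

Track the best alternating length ending on an up-step vs a down-step at each position: up/down = 1/1, 2/1, 1/3, 1/3, 4/1, 4/5, 6/5, 4/7, 8/5, 1/9, 10/9.
The maximum over both is 10; one such subsequence is 7, 17, 0, 17, 4, 7, 2, 16, -5, -4.

10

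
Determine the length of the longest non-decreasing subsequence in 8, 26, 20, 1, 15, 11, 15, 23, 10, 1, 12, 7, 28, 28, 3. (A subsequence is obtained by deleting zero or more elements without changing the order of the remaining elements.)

Scanning left to right, the best length ending at each element is: 8→1, 26→2, 20→2, 1→1, 15→2, 11→2, 15→3, 23→4, 10→2, 1→2, 12→3, 7→3, 28→5, 28→6, 3→3.
So the longest non-decreasing subsequence has length 6, e.g. 8, 15, 15, 23, 28, 28.

6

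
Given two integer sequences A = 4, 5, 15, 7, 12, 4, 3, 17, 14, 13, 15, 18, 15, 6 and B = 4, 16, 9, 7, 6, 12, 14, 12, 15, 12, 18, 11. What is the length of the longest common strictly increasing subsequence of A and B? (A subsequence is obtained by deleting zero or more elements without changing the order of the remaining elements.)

For each value that appears in both, track the longest common increasing run ending there.
The best achievable length is 6; one witness is 4, 7, 12, 14, 15, 18 (A-positions 1,4,5,9,11,12, B-positions 1,4,6,7,9,11).

6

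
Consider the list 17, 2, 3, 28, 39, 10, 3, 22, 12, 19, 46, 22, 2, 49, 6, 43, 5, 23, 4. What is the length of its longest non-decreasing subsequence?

Let dp[i] be the longest non-decreasing subsequence ending at position i. Then dp = [1, 1, 2, 3, 4, 3, 3, 4, 4, 5, 6, 6, 2, 7, 4, 7, 4, 7, 4].
The maximum is 7; one witness is 2, 3, 10, 12, 19, 46, 49 at positions 2,3,6,9,10,11,14.

7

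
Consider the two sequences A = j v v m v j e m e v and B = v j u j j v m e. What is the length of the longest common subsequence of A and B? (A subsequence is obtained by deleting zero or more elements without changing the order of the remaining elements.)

4

A longest common subsequence is jvme (length 4); the LCS DP confirms no longer common subsequence exists.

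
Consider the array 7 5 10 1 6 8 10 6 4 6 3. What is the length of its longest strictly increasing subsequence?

4

Let dp[i] be the longest increasing subsequence ending at position i. Then dp = [1, 1, 2, 1, 2, 3, 4, 2, 2, 3, 2].
The maximum is 4; one witness is 5, 6, 8, 10 at positions 2,5,6,7.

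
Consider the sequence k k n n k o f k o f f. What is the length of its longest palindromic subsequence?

Using dp[i][j] = 2 + dp[i+1][j−1] if the ends match, else max(dp[i+1][j], dp[i][j−1]):
dp[1][11] = 6. A witness is kknnkk at positions 1,2,3,4,5,8.

6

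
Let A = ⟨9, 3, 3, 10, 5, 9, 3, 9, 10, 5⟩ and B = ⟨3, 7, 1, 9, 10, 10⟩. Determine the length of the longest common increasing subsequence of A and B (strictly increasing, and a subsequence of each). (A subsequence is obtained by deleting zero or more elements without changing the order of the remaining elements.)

A longest common strictly increasing subsequence is 3, 9, 10 (length 3); it appears in order in both A and B, and no longer such subsequence exists.

3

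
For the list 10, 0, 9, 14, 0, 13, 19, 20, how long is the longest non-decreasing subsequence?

Let dp[i] be the longest non-decreasing subsequence ending at position i. Then dp = [1, 1, 2, 3, 2, 3, 4, 5].
The maximum is 5; one witness is 0, 9, 14, 19, 20 at positions 2,3,4,7,8.

5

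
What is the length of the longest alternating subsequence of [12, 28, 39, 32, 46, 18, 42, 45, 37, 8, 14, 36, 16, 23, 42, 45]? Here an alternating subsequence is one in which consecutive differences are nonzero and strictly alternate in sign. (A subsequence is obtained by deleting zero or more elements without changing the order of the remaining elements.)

10

Track the best alternating length ending on an up-step vs a down-step at each position: up/down = 1/1, 2/1, 2/1, 2/3, 4/1, 2/5, 6/5, 6/5, 6/7, 1/7, 8/7, 8/7, 8/9, 10/9, 10/7, 10/5.
The maximum over both is 10; one such subsequence is 12, 39, 32, 46, 18, 42, 8, 36, 16, 23.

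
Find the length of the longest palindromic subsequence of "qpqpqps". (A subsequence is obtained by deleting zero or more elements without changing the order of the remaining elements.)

One longest palindromic subsequence is pqpqp (positions 2,3,4,5,6); it reads the same forward and backward, and the interval DP gives dp[1][7] = 5.

5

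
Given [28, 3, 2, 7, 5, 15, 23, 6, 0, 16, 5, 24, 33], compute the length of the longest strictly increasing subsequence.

Scanning left to right, the best length ending at each element is: 28→1, 3→1, 2→1, 7→2, 5→2, 15→3, 23→4, 6→3, 0→1, 16→4, 5→2, 24→5, 33→6.
So the longest increasing subsequence has length 6, e.g. 3, 7, 15, 23, 24, 33.

6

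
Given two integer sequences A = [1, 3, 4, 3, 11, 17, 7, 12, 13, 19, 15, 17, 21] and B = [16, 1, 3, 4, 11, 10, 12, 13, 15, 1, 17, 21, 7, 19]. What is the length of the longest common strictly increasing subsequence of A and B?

9

A longest common strictly increasing subsequence is 1, 3, 4, 11, 12, 13, 15, 17, 21 (length 9); it appears in order in both A and B, and no longer such subsequence exists.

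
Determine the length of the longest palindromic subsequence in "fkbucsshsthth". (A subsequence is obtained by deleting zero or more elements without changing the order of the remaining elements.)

5

One longest palindromic subsequence is hthth (positions 8,10,11,12,13); it reads the same forward and backward, and the interval DP gives dp[1][13] = 5.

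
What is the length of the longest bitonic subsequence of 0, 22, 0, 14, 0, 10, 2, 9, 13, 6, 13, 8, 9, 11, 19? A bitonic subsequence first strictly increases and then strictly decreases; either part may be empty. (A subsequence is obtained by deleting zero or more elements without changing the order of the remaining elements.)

Let inc[i] be the LIS ending at i and dec[i] the longest strictly decreasing subsequence starting at i. inc = [1, 2, 1, 2, 1, 2, 2, 3, 4, 3, 4, 4, 5, 6, 7], dec = [1, 5, 1, 4, 1, 3, 1, 2, 2, 1, 2, 1, 1, 1, 1].
max_i inc[i]+dec[i]−1 = 7, with one witness 0, 2, 6, 8, 9, 11, 19.

7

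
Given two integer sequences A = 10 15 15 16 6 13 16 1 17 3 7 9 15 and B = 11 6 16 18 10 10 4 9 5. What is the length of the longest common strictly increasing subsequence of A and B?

2

A longest common strictly increasing subsequence is 6, 16 (length 2); it appears in order in both A and B, and no longer such subsequence exists.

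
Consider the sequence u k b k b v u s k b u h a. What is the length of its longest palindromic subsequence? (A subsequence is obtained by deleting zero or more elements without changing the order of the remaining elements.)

One longest palindromic subsequence is ubkskbu (positions 1,3,4,8,9,10,11); it reads the same forward and backward, and the interval DP gives dp[1][13] = 7.

7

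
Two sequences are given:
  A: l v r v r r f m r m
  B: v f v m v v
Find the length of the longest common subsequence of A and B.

A longest common subsequence is vvm (length 3); the LCS DP confirms no longer common subsequence exists.

3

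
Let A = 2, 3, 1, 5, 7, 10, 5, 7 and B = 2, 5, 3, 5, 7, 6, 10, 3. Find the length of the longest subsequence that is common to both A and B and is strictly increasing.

For each value that appears in both, track the longest common increasing run ending there.
The best achievable length is 5; one witness is 2, 3, 5, 7, 10 (A-positions 1,2,4,5,6, B-positions 1,3,4,5,7).

5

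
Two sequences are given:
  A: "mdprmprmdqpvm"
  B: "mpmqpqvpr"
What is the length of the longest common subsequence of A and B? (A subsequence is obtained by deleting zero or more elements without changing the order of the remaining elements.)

Backtracking the LCS table gives one alignment: m (A1,B1) → p (A3,B2) → m (A5,B3) → p (A6,B5) → q (A10,B6) → p (A11,B8).
So the longest common subsequence has length 6.

6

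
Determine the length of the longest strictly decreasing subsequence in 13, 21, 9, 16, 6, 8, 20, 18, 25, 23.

One longest decreasing subsequence is 13, 9, 6 (positions 1,3,5), of length 3; no longer one exists.

3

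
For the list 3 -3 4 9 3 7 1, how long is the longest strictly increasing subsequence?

Scanning left to right, the best length ending at each element is: 3→1, -3→1, 4→2, 9→3, 3→2, 7→3, 1→2.
So the longest increasing subsequence has length 3, e.g. 3, 4, 9.

3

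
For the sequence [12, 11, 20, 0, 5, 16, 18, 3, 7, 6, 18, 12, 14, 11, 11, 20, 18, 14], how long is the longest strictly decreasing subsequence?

4

Let dp[i] be the longest decreasing subsequence ending at position i. Then dp = [1, 2, 1, 3, 3, 2, 2, 4, 3, 4, 2, 3, 3, 4, 4, 1, 2, 3].
The maximum is 4; one witness is 12, 11, 5, 3 at positions 1,2,5,8.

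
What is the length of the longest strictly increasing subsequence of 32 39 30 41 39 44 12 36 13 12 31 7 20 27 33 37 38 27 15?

Let dp[i] be the longest increasing subsequence ending at position i. Then dp = [1, 2, 1, 3, 2, 4, 1, 2, 2, 1, 3, 1, 3, 4, 5, 6, 7, 4, 3].
The maximum is 7; one witness is 12, 13, 20, 27, 33, 37, 38 at positions 7,9,13,14,15,16,17.

7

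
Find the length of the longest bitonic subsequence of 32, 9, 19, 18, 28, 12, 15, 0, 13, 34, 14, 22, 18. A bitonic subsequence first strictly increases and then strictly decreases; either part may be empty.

One longest bitonic subsequence is 9, 19, 28, 34, 22, 18 (positions 2,3,5,10,12,13): it rises to 34 then falls. Length 6 is optimal.

6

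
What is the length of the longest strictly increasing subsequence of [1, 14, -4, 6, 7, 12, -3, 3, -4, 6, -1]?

4

Scanning left to right, the best length ending at each element is: 1→1, 14→2, -4→1, 6→2, 7→3, 12→4, -3→2, 3→3, -4→1, 6→4, -1→3.
So the longest increasing subsequence has length 4, e.g. 1, 6, 7, 12.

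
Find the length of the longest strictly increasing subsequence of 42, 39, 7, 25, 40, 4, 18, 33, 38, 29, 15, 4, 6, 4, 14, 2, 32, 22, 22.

4

Let dp[i] be the longest increasing subsequence ending at position i. Then dp = [1, 1, 1, 2, 3, 1, 2, 3, 4, 3, 2, 1, 2, 1, 3, 1, 4, 4, 4].
The maximum is 4; one witness is 7, 25, 33, 38 at positions 3,4,8,9.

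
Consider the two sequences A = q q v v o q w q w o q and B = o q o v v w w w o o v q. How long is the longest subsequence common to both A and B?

Backtracking the LCS table gives one alignment: q (A1,B2) → v (A3,B4) → v (A4,B5) → w (A7,B7) → w (A9,B8) → o (A10,B10) → q (A11,B12).
So the longest common subsequence has length 7.

7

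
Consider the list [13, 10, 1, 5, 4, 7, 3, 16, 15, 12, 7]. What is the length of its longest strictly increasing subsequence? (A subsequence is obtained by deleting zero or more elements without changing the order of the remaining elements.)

4

Let dp[i] be the longest increasing subsequence ending at position i. Then dp = [1, 1, 1, 2, 2, 3, 2, 4, 4, 4, 3].
The maximum is 4; one witness is 1, 5, 7, 16 at positions 3,4,6,8.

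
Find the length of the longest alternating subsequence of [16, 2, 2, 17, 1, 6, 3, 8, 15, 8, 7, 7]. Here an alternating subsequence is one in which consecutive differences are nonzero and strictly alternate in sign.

A longest alternating subsequence is 16, 2, 17, 1, 6, 3, 15, 8 (positions 1,2,4,5,6,7,9,10); its 7 consecutive differences strictly alternate in sign, and length 8 is optimal.

8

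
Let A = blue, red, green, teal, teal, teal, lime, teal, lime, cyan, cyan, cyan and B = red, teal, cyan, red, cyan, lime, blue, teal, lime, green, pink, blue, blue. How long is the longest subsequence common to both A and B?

5

A longest common subsequence is red, teal, lime, teal, lime (length 5); the LCS DP confirms no longer common subsequence exists.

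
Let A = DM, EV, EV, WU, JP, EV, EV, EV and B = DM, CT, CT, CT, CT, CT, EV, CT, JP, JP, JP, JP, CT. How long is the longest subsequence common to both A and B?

A longest common subsequence is DM, EV, JP (length 3); the LCS DP confirms no longer common subsequence exists.

3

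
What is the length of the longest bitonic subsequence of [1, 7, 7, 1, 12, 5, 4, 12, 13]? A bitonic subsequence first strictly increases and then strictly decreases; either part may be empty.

5

Let inc[i] be the LIS ending at i and dec[i] the longest strictly decreasing subsequence starting at i. inc = [1, 2, 2, 1, 3, 2, 2, 3, 4], dec = [1, 3, 3, 1, 3, 2, 1, 1, 1].
max_i inc[i]+dec[i]−1 = 5, with one witness 1, 7, 12, 5, 4.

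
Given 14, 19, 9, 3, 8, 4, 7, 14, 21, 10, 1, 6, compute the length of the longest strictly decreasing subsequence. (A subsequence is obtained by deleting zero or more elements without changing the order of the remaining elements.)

One longest decreasing subsequence is 14, 9, 8, 4, 1 (positions 1,3,5,6,11), of length 5; no longer one exists.

5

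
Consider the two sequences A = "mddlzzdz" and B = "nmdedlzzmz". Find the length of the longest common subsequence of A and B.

A longest common subsequence is mddlzzz (length 7); the LCS DP confirms no longer common subsequence exists.

7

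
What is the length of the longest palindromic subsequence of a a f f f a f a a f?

8

One longest palindromic subsequence is aaffffaa (positions 1,2,3,4,5,7,8,9); it reads the same forward and backward, and the interval DP gives dp[1][10] = 8.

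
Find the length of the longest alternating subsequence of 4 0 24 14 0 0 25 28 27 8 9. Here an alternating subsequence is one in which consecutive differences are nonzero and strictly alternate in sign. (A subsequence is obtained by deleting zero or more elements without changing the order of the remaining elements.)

7

A longest alternating subsequence is 4, 0, 24, 14, 25, 8, 9 (positions 1,2,3,4,7,10,11); its 6 consecutive differences strictly alternate in sign, and length 7 is optimal.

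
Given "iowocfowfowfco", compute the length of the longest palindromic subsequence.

9

Using dp[i][j] = 2 + dp[i+1][j−1] if the ends match, else max(dp[i+1][j], dp[i][j−1]):
dp[1][14] = 9. A witness is ocfwowfco at positions 2,5,6,8,10,11,12,13,14.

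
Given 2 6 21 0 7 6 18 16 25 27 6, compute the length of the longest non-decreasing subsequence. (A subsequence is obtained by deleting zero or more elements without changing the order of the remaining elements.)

Scanning left to right, the best length ending at each element is: 2→1, 6→2, 21→3, 0→1, 7→3, 6→3, 18→4, 16→4, 25→5, 27→6, 6→4.
So the longest non-decreasing subsequence has length 6, e.g. 2, 6, 7, 18, 25, 27.

6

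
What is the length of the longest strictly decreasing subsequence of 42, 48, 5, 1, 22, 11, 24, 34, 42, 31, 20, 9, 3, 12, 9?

6

Let dp[i] be the longest decreasing subsequence ending at position i. Then dp = [1, 1, 2, 3, 2, 3, 2, 2, 2, 3, 4, 5, 6, 5, 6].
The maximum is 6; one witness is 42, 34, 31, 20, 9, 3 at positions 1,8,10,11,12,13.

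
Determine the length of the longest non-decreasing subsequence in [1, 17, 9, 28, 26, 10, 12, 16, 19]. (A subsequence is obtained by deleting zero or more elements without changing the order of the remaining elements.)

6

Scanning left to right, the best length ending at each element is: 1→1, 17→2, 9→2, 28→3, 26→3, 10→3, 12→4, 16→5, 19→6.
So the longest non-decreasing subsequence has length 6, e.g. 1, 9, 10, 12, 16, 19.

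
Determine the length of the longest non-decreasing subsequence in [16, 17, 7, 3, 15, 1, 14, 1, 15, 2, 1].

Scanning left to right, the best length ending at each element is: 16→1, 17→2, 7→1, 3→1, 15→2, 1→1, 14→2, 1→2, 15→3, 2→3, 1→3.
So the longest non-decreasing subsequence has length 3, e.g. 7, 15, 15.

3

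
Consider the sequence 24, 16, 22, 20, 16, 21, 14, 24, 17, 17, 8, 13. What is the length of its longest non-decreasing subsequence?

Let dp[i] be the longest non-decreasing subsequence ending at position i. Then dp = [1, 1, 2, 2, 2, 3, 1, 4, 3, 4, 1, 2].
The maximum is 4; one witness is 16, 20, 21, 24 at positions 2,4,6,8.

4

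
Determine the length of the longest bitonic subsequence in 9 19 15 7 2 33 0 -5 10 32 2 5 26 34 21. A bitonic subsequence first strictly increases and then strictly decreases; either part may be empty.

7

One longest bitonic subsequence is 9, 19, 15, 7, 2, 0, -5 (positions 1,2,3,4,5,7,8): it rises to 19 then falls. Length 7 is optimal.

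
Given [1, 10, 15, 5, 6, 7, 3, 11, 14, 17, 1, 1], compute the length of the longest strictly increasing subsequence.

7

Let dp[i] be the longest increasing subsequence ending at position i. Then dp = [1, 2, 3, 2, 3, 4, 2, 5, 6, 7, 1, 1].
The maximum is 7; one witness is 1, 5, 6, 7, 11, 14, 17 at positions 1,4,5,6,8,9,10.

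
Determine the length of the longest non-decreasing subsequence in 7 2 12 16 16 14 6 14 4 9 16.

5

Let dp[i] be the longest non-decreasing subsequence ending at position i. Then dp = [1, 1, 2, 3, 4, 3, 2, 4, 2, 3, 5].
The maximum is 5; one witness is 7, 12, 16, 16, 16 at positions 1,3,4,5,11.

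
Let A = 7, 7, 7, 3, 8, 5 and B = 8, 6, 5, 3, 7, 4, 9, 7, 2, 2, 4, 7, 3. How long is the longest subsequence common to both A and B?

4

A longest common subsequence is 7, 7, 7, 3 (length 4); the LCS DP confirms no longer common subsequence exists.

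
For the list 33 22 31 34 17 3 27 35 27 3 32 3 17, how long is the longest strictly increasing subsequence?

4

Scanning left to right, the best length ending at each element is: 33→1, 22→1, 31→2, 34→3, 17→1, 3→1, 27→2, 35→4, 27→2, 3→1, 32→3, 3→1, 17→2.
So the longest increasing subsequence has length 4, e.g. 22, 31, 34, 35.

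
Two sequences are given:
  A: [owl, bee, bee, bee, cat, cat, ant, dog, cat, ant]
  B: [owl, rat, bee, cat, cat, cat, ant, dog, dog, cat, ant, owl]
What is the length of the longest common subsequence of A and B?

8

Backtracking the LCS table gives one alignment: owl (A1,B1) → bee (A2,B3) → cat (A5,B5) → cat (A6,B6) → ant (A7,B7) → dog (A8,B9) → cat (A9,B10) → ant (A10,B11).
So the longest common subsequence has length 8.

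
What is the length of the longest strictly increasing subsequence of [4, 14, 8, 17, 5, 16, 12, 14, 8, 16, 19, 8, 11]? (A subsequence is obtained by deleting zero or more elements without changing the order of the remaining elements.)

Scanning left to right, the best length ending at each element is: 4→1, 14→2, 8→2, 17→3, 5→2, 16→3, 12→3, 14→4, 8→3, 16→5, 19→6, 8→3, 11→4.
So the longest increasing subsequence has length 6, e.g. 4, 8, 12, 14, 16, 19.

6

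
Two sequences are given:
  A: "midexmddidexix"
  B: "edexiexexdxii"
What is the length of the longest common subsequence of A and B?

A longest common subsequence is dexidxi (length 7); the LCS DP confirms no longer common subsequence exists.

7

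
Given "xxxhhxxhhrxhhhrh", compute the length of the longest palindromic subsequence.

9

Using dp[i][j] = 2 + dp[i+1][j−1] if the ends match, else max(dp[i+1][j], dp[i][j−1]):
dp[1][16] = 9. A witness is hhhhxhhhh at positions 4,5,8,9,11,12,13,14,16.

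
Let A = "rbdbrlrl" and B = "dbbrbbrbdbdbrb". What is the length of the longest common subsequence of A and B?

A longest common subsequence is rbdbr (length 5); the LCS DP confirms no longer common subsequence exists.

5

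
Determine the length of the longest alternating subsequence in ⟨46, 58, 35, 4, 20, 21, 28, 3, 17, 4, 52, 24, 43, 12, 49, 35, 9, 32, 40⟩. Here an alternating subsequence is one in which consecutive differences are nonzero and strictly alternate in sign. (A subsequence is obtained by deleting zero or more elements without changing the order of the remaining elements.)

14

Track the best alternating length ending on an up-step vs a down-step at each position: up/down = 1/1, 2/1, 1/3, 1/3, 4/3, 4/3, 4/3, 1/5, 6/5, 6/7, 8/3, 8/9, 10/9, 8/11, 12/9, 12/13, 8/13, 14/13, 14/13.
The maximum over both is 14; one such subsequence is 46, 58, 4, 20, 3, 17, 4, 52, 24, 43, 12, 49, 9, 32.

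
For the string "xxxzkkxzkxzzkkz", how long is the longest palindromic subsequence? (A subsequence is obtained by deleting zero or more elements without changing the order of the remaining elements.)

Using dp[i][j] = 2 + dp[i+1][j−1] if the ends match, else max(dp[i+1][j], dp[i][j−1]):
dp[1][15] = 9. A witness is zkkzzzkkz at positions 4,5,6,8,11,12,13,14,15.

9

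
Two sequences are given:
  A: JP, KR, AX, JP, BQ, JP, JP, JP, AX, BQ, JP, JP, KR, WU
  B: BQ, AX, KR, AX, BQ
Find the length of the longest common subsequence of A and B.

3

A longest common subsequence is KR, AX, BQ (length 3); the LCS DP confirms no longer common subsequence exists.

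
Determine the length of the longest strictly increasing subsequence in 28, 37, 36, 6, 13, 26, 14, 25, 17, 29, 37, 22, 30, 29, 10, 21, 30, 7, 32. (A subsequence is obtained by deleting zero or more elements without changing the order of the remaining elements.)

8

Let dp[i] be the longest increasing subsequence ending at position i. Then dp = [1, 2, 2, 1, 2, 3, 3, 4, 4, 5, 6, 5, 6, 6, 2, 5, 7, 2, 8].
The maximum is 8; one witness is 6, 13, 14, 17, 22, 29, 30, 32 at positions 4,5,7,9,12,14,17,19.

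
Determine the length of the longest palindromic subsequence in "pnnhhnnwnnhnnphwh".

13

Using dp[i][j] = 2 + dp[i+1][j−1] if the ends match, else max(dp[i+1][j], dp[i][j−1]):
dp[1][17] = 13. A witness is pnnhnnwnnhnnp at positions 1,2,3,4,6,7,8,9,10,11,12,13,14.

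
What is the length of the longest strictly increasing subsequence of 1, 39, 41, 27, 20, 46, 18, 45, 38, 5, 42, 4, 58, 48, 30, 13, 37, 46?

5

One longest increasing subsequence is 1, 39, 41, 46, 58 (positions 1,2,3,6,13), of length 5; no longer one exists.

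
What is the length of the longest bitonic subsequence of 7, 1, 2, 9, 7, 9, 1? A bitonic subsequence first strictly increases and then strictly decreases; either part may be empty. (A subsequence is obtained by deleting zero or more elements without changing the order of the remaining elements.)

One longest bitonic subsequence is 1, 2, 9, 7, 1 (positions 2,3,4,5,7): it rises to 9 then falls. Length 5 is optimal.

5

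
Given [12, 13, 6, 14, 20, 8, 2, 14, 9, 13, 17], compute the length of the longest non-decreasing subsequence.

Let dp[i] be the longest non-decreasing subsequence ending at position i. Then dp = [1, 2, 1, 3, 4, 2, 1, 4, 3, 4, 5].
The maximum is 5; one witness is 12, 13, 14, 14, 17 at positions 1,2,4,8,11.

5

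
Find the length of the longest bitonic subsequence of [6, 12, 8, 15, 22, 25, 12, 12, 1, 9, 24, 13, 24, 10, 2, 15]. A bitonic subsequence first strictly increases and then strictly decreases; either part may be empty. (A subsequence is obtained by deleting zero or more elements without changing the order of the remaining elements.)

9

Let inc[i] be the LIS ending at i and dec[i] the longest strictly decreasing subsequence starting at i. inc = [1, 2, 2, 3, 4, 5, 3, 3, 1, 3, 5, 4, 5, 4, 2, 5], dec = [2, 3, 2, 4, 4, 5, 3, 3, 1, 2, 4, 3, 3, 2, 1, 1].
max_i inc[i]+dec[i]−1 = 9, with one witness 6, 12, 15, 22, 25, 24, 13, 10, 2.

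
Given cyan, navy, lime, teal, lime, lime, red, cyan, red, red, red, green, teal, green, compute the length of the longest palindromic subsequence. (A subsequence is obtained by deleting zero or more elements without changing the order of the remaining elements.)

Using dp[i][j] = 2 + dp[i+1][j−1] if the ends match, else max(dp[i+1][j], dp[i][j−1]):
dp[1][14] = 6. A witness is teal red red red red teal at positions 4,7,9,10,11,13.

6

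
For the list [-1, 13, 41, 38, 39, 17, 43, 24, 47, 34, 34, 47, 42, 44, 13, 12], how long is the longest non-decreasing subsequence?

Scanning left to right, the best length ending at each element is: -1→1, 13→2, 41→3, 38→3, 39→4, 17→3, 43→5, 24→4, 47→6, 34→5, 34→6, 47→7, 42→7, 44→8, 13→3, 12→2.
So the longest non-decreasing subsequence has length 8, e.g. -1, 13, 17, 24, 34, 34, 42, 44.

8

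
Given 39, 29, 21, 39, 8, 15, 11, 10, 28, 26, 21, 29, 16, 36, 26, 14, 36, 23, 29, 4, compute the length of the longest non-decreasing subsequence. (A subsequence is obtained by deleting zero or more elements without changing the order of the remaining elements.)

6

One longest non-decreasing subsequence is 8, 15, 28, 29, 36, 36 (positions 5,6,9,12,14,17), of length 6; no longer one exists.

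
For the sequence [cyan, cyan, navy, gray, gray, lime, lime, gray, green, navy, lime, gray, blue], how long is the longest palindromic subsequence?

6

Using dp[i][j] = 2 + dp[i+1][j−1] if the ends match, else max(dp[i+1][j], dp[i][j−1]):
dp[1][13] = 6. A witness is gray gray lime lime gray gray at positions 4,5,6,7,8,12.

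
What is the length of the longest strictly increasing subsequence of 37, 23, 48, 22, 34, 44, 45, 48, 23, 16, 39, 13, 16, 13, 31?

One longest increasing subsequence is 23, 34, 44, 45, 48 (positions 2,5,6,7,8), of length 5; no longer one exists.

5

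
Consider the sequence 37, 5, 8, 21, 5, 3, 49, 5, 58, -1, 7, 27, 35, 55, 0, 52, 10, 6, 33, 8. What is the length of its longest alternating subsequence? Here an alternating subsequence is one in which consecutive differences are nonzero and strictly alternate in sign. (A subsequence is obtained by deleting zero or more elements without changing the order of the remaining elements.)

A longest alternating subsequence is 37, 5, 8, 5, 49, 5, 58, -1, 7, 0, 52, 10, 33, 8 (positions 1,2,3,5,7,8,9,10,11,15,16,17,19,20); its 13 consecutive differences strictly alternate in sign, and length 14 is optimal.

14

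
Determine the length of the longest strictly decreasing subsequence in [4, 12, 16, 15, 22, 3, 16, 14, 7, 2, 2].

5

Scanning left to right, the best length ending at each element is: 4→1, 12→1, 16→1, 15→2, 22→1, 3→3, 16→2, 14→3, 7→4, 2→5, 2→5.
So the longest decreasing subsequence has length 5, e.g. 16, 15, 14, 7, 2.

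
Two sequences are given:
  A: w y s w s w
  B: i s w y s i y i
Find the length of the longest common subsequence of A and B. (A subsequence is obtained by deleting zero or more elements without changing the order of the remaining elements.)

Backtracking the LCS table gives one alignment: w (A1,B3) → y (A2,B4) → s (A3,B5).
So the longest common subsequence has length 3.

3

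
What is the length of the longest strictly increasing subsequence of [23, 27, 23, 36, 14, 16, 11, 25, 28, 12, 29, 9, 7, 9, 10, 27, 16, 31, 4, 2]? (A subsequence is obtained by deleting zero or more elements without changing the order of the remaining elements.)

One longest increasing subsequence is 14, 16, 25, 28, 29, 31 (positions 5,6,8,9,11,18), of length 6; no longer one exists.

6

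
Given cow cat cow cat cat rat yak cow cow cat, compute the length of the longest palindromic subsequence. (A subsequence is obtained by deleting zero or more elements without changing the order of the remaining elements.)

6

Using dp[i][j] = 2 + dp[i+1][j−1] if the ends match, else max(dp[i+1][j], dp[i][j−1]):
dp[1][10] = 6. A witness is cat cow cat cat cow cat at positions 2,3,4,5,9,10.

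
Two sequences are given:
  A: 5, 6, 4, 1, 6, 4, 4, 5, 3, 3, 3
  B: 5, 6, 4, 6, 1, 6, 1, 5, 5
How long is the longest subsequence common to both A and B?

6

A longest common subsequence is 5, 6, 4, 1, 6, 5 (length 6); the LCS DP confirms no longer common subsequence exists.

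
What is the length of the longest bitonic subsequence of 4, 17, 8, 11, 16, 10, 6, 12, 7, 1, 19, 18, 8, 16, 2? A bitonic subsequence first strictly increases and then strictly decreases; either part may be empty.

8

One longest bitonic subsequence is 4, 8, 11, 16, 19, 18, 16, 2 (positions 1,3,4,5,11,12,14,15): it rises to 19 then falls. Length 8 is optimal.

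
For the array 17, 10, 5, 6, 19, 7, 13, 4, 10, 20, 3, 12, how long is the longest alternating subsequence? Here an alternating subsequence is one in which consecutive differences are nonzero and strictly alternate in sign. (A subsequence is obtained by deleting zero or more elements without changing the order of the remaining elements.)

Track the best alternating length ending on an up-step vs a down-step at each position: up/down = 1/1, 1/2, 1/2, 3/2, 3/1, 3/4, 5/4, 1/6, 7/6, 7/1, 1/8, 9/8.
The maximum over both is 9; one such subsequence is 17, 10, 19, 7, 13, 4, 10, 3, 12.

9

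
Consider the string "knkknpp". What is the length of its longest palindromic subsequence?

One longest palindromic subsequence is nkkn (positions 2,3,4,5); it reads the same forward and backward, and the interval DP gives dp[1][7] = 4.

4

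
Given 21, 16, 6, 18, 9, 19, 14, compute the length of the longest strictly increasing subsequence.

3

One longest increasing subsequence is 16, 18, 19 (positions 2,4,6), of length 3; no longer one exists.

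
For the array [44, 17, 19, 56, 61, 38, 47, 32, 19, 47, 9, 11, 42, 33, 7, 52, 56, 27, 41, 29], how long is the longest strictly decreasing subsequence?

6

One longest decreasing subsequence is 44, 38, 32, 19, 9, 7 (positions 1,6,8,9,11,15), of length 6; no longer one exists.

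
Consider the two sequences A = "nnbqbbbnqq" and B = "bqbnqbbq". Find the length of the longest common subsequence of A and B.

6

Backtracking the LCS table gives one alignment: b (A3,B1) → q (A4,B2) → b (A5,B3) → b (A6,B6) → b (A7,B7) → q (A10,B8).
So the longest common subsequence has length 6.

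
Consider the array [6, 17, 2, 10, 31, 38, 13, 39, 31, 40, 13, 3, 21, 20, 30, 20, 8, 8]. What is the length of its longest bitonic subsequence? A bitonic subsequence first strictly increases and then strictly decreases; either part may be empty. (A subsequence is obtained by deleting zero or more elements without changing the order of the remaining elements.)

One longest bitonic subsequence is 6, 17, 31, 38, 39, 31, 30, 20, 8 (positions 1,2,5,6,8,9,15,16,18): it rises to 39 then falls. Length 9 is optimal.

9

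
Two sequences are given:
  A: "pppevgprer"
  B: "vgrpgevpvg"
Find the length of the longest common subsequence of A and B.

Backtracking the LCS table gives one alignment: p (A1,B4) → p (A3,B8) → v (A5,B9) → g (A6,B10).
So the longest common subsequence has length 4.

4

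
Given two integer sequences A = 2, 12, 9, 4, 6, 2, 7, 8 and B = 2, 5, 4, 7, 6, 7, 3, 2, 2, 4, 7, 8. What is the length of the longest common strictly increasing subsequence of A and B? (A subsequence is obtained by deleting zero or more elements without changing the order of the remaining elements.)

5

A longest common strictly increasing subsequence is 2, 4, 6, 7, 8 (length 5); it appears in order in both A and B, and no longer such subsequence exists.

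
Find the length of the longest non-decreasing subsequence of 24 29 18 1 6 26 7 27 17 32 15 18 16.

5

Let dp[i] be the longest non-decreasing subsequence ending at position i. Then dp = [1, 2, 1, 1, 2, 3, 3, 4, 4, 5, 4, 5, 5].
The maximum is 5; one witness is 1, 6, 26, 27, 32 at positions 4,5,6,8,10.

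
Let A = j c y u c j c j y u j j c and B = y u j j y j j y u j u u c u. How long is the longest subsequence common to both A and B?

Backtracking the LCS table gives one alignment: j (A1,B4) → y (A3,B5) → j (A6,B6) → j (A8,B7) → y (A9,B8) → u (A10,B9) → j (A11,B10) → c (A13,B13).
So the longest common subsequence has length 8.

8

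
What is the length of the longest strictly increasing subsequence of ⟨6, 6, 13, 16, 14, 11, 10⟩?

3

Scanning left to right, the best length ending at each element is: 6→1, 6→1, 13→2, 16→3, 14→3, 11→2, 10→2.
So the longest increasing subsequence has length 3, e.g. 6, 13, 16.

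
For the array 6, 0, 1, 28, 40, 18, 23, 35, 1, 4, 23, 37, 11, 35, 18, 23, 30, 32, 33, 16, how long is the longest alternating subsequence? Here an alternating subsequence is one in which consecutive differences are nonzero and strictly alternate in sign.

12

Track the best alternating length ending on an up-step vs a down-step at each position: up/down = 1/1, 1/2, 3/2, 3/1, 3/1, 3/4, 5/4, 5/4, 3/6, 7/6, 7/6, 7/4, 7/8, 9/8, 9/10, 11/10, 11/10, 11/10, 11/10, 9/12.
The maximum over both is 12; one such subsequence is 6, 0, 28, 18, 23, 1, 23, 11, 35, 18, 23, 16.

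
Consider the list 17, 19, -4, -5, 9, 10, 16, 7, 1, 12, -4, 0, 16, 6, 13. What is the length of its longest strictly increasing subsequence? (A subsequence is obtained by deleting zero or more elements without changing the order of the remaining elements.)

5

One longest increasing subsequence is -4, 9, 10, 12, 16 (positions 3,5,6,10,13), of length 5; no longer one exists.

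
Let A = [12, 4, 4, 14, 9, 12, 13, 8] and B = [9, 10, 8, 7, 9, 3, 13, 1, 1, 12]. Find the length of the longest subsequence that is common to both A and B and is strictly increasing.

2

For each value that appears in both, track the longest common increasing run ending there.
The best achievable length is 2; one witness is 9, 13 (A-positions 5,7, B-positions 1,7).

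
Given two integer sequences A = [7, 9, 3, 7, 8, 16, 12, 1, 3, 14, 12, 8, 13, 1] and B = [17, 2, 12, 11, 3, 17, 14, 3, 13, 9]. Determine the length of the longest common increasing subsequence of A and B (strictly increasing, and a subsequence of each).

2

For each value that appears in both, track the longest common increasing run ending there.
The best achievable length is 2; one witness is 12, 14 (A-positions 7,10, B-positions 3,7).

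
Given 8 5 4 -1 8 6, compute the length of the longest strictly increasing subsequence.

Let dp[i] be the longest increasing subsequence ending at position i. Then dp = [1, 1, 1, 1, 2, 2].
The maximum is 2; one witness is 5, 8 at positions 2,5.

2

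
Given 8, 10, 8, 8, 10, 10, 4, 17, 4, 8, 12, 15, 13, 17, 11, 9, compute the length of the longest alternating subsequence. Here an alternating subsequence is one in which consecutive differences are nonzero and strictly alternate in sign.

Track the best alternating length ending on an up-step vs a down-step at each position: up/down = 1/1, 2/1, 1/3, 1/3, 4/1, 4/1, 1/5, 6/1, 1/7, 8/7, 8/7, 8/7, 8/9, 10/1, 8/11, 8/11.
The maximum over both is 11; one such subsequence is 8, 10, 8, 10, 4, 17, 4, 15, 13, 17, 11.

11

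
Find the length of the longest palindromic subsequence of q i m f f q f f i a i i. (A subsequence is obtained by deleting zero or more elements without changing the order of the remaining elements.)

7

Using dp[i][j] = 2 + dp[i+1][j−1] if the ends match, else max(dp[i+1][j], dp[i][j−1]):
dp[1][12] = 7. A witness is iffqffi at positions 2,4,5,6,7,8,12.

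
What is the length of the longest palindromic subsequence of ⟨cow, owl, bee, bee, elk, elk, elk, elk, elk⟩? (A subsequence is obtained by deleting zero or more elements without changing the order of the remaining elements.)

One longest palindromic subsequence is elk elk elk elk elk (positions 5,6,7,8,9); it reads the same forward and backward, and the interval DP gives dp[1][9] = 5.

5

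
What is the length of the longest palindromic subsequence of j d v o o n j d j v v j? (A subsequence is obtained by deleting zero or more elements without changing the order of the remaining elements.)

One longest palindromic subsequence is jvjdjvj (positions 1,3,7,8,9,11,12); it reads the same forward and backward, and the interval DP gives dp[1][12] = 7.

7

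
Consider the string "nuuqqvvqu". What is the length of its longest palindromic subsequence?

Using dp[i][j] = 2 + dp[i+1][j−1] if the ends match, else max(dp[i+1][j], dp[i][j−1]):
dp[1][9] = 6. A witness is uqvvqu at positions 2,4,6,7,8,9.

6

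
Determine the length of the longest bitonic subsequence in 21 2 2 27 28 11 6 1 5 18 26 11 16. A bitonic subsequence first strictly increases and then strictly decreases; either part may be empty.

Let inc[i] be the LIS ending at i and dec[i] the longest strictly decreasing subsequence starting at i. inc = [1, 1, 1, 2, 3, 2, 2, 1, 2, 3, 4, 3, 4], dec = [4, 2, 2, 4, 4, 3, 2, 1, 1, 2, 2, 1, 1].
max_i inc[i]+dec[i]−1 = 6, with one witness 21, 27, 28, 11, 6, 5.

6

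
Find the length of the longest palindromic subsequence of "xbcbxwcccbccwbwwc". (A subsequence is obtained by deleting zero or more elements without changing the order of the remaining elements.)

Using dp[i][j] = 2 + dp[i+1][j−1] if the ends match, else max(dp[i+1][j], dp[i][j−1]):
dp[1][17] = 11. A witness is cbwccbccwbc at positions 3,4,6,7,8,10,11,12,13,14,17.

11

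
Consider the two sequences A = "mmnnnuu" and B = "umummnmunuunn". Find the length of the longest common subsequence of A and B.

Backtracking the LCS table gives one alignment: m (A1,B4) → m (A2,B5) → n (A3,B6) → n (A5,B9) → u (A6,B10) → u (A7,B11).
So the longest common subsequence has length 6.

6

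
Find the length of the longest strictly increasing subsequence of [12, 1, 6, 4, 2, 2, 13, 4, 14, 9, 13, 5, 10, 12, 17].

7

Scanning left to right, the best length ending at each element is: 12→1, 1→1, 6→2, 4→2, 2→2, 2→2, 13→3, 4→3, 14→4, 9→4, 13→5, 5→4, 10→5, 12→6, 17→7.
So the longest increasing subsequence has length 7, e.g. 1, 2, 4, 9, 10, 12, 17.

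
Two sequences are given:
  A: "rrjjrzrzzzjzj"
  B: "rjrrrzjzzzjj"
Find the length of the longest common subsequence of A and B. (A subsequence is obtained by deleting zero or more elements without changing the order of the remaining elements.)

Backtracking the LCS table gives one alignment: r (A1,B3) → r (A2,B4) → r (A5,B5) → z (A6,B6) → z (A8,B8) → z (A9,B9) → z (A10,B10) → j (A11,B11) → j (A13,B12).
So the longest common subsequence has length 9.

9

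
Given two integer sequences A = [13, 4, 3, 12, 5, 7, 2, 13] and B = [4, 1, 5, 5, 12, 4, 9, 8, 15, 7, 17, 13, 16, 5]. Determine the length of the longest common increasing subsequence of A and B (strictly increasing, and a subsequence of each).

4

For each value that appears in both, track the longest common increasing run ending there.
The best achievable length is 4; one witness is 4, 5, 7, 13 (A-positions 2,5,6,8, B-positions 1,3,10,12).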